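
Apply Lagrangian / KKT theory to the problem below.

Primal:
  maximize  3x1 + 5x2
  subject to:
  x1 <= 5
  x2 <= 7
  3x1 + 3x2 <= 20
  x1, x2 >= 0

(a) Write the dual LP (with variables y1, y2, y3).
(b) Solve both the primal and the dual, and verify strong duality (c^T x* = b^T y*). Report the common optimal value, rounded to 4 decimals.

The standard primal-dual pair for 'max c^T x s.t. A x <= b, x >= 0' is:
  Dual:  min b^T y  s.t.  A^T y >= c,  y >= 0.

So the dual LP is:
  minimize  5y1 + 7y2 + 20y3
  subject to:
    y1 + 3y3 >= 3
    y2 + 3y3 >= 5
    y1, y2, y3 >= 0

Solving the primal: x* = (0, 6.6667).
  primal value c^T x* = 33.3333.
Solving the dual: y* = (0, 0, 1.6667).
  dual value b^T y* = 33.3333.
Strong duality: c^T x* = b^T y*. Confirmed.

33.3333


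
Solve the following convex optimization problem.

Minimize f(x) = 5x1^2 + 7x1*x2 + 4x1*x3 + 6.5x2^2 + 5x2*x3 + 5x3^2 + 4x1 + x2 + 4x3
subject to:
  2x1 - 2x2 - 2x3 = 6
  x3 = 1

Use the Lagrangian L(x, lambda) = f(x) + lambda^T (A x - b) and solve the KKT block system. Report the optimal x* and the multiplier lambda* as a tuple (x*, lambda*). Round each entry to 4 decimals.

Form the Lagrangian:
  L(x, lambda) = (1/2) x^T Q x + c^T x + lambda^T (A x - b)
Stationarity (grad_x L = 0): Q x + c + A^T lambda = 0.
Primal feasibility: A x = b.

This gives the KKT block system:
  [ Q   A^T ] [ x     ]   [-c ]
  [ A    0  ] [ lambda ] = [ b ]

Solving the linear system:
  x*      = (1.7838, -2.2162, 1)
  lambda* = (-5.1622, -20.3784)
  f(x*)   = 30.1351

x* = (1.7838, -2.2162, 1), lambda* = (-5.1622, -20.3784)


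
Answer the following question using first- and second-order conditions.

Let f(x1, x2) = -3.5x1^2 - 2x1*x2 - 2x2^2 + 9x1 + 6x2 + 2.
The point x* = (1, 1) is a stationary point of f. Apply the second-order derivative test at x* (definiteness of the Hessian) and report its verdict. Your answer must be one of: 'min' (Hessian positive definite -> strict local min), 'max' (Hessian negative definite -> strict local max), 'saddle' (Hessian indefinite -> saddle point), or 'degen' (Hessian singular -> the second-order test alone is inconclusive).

Compute the Hessian H = grad^2 f:
  H = [[-7, -2], [-2, -4]]
Verify stationarity: grad f(x*) = H x* + g = (0, 0).
Eigenvalues of H: -8, -3.
Both eigenvalues < 0, so H is negative definite -> x* is a strict local max.

max


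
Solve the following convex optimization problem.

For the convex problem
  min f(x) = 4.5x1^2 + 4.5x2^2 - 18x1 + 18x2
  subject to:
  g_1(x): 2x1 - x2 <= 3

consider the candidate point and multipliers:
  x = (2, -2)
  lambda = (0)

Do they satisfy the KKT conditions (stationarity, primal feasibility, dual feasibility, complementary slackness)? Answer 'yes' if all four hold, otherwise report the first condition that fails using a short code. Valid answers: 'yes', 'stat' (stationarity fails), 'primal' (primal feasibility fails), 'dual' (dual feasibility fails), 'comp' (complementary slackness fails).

Gradient of f: grad f(x) = Q x + c = (0, 0)
Constraint values g_i(x) = a_i^T x - b_i:
  g_1((2, -2)) = 3
Stationarity residual: grad f(x) + sum_i lambda_i a_i = (0, 0)
  -> stationarity OK
Primal feasibility (all g_i <= 0): FAILS
Dual feasibility (all lambda_i >= 0): OK
Complementary slackness (lambda_i * g_i(x) = 0 for all i): OK

Verdict: the first failing condition is primal_feasibility -> primal.

primal


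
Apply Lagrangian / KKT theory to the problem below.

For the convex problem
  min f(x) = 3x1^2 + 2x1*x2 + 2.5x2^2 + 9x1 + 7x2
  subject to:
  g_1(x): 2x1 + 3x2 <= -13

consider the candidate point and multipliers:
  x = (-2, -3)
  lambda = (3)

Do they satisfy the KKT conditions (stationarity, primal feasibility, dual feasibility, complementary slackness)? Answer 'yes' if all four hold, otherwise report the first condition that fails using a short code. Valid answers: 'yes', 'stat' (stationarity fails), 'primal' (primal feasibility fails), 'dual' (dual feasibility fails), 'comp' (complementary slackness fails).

Gradient of f: grad f(x) = Q x + c = (-9, -12)
Constraint values g_i(x) = a_i^T x - b_i:
  g_1((-2, -3)) = 0
Stationarity residual: grad f(x) + sum_i lambda_i a_i = (-3, -3)
  -> stationarity FAILS
Primal feasibility (all g_i <= 0): OK
Dual feasibility (all lambda_i >= 0): OK
Complementary slackness (lambda_i * g_i(x) = 0 for all i): OK

Verdict: the first failing condition is stationarity -> stat.

stat


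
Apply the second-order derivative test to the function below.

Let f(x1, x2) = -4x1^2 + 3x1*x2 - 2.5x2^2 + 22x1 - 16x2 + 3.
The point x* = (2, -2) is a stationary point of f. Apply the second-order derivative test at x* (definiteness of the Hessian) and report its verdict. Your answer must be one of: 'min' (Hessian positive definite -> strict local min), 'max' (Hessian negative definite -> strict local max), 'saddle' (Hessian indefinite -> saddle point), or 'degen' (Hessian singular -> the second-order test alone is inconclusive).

Compute the Hessian H = grad^2 f:
  H = [[-8, 3], [3, -5]]
Verify stationarity: grad f(x*) = H x* + g = (0, 0).
Eigenvalues of H: -9.8541, -3.1459.
Both eigenvalues < 0, so H is negative definite -> x* is a strict local max.

max


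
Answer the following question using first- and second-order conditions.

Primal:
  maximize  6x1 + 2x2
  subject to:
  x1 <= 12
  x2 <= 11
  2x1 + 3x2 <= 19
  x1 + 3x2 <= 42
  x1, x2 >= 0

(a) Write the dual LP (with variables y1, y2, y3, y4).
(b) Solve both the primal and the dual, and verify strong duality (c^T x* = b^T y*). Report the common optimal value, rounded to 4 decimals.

The standard primal-dual pair for 'max c^T x s.t. A x <= b, x >= 0' is:
  Dual:  min b^T y  s.t.  A^T y >= c,  y >= 0.

So the dual LP is:
  minimize  12y1 + 11y2 + 19y3 + 42y4
  subject to:
    y1 + 2y3 + y4 >= 6
    y2 + 3y3 + 3y4 >= 2
    y1, y2, y3, y4 >= 0

Solving the primal: x* = (9.5, 0).
  primal value c^T x* = 57.
Solving the dual: y* = (0, 0, 3, 0).
  dual value b^T y* = 57.
Strong duality: c^T x* = b^T y*. Confirmed.

57


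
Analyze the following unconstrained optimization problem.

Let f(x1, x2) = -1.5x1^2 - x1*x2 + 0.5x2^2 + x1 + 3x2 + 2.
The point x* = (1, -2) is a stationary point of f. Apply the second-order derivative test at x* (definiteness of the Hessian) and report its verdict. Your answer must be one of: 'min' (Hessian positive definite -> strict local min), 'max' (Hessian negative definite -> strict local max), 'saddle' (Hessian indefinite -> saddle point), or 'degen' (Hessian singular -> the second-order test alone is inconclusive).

Compute the Hessian H = grad^2 f:
  H = [[-3, -1], [-1, 1]]
Verify stationarity: grad f(x*) = H x* + g = (0, 0).
Eigenvalues of H: -3.2361, 1.2361.
Eigenvalues have mixed signs, so H is indefinite -> x* is a saddle point.

saddle


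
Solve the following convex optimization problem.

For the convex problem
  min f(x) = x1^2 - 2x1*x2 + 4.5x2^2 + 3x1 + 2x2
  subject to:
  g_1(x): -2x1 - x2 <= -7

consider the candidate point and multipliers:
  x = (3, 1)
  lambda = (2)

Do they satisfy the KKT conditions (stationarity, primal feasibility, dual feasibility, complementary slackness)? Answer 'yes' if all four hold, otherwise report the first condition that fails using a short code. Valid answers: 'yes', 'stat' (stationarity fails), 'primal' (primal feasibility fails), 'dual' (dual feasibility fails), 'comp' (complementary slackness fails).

Gradient of f: grad f(x) = Q x + c = (7, 5)
Constraint values g_i(x) = a_i^T x - b_i:
  g_1((3, 1)) = 0
Stationarity residual: grad f(x) + sum_i lambda_i a_i = (3, 3)
  -> stationarity FAILS
Primal feasibility (all g_i <= 0): OK
Dual feasibility (all lambda_i >= 0): OK
Complementary slackness (lambda_i * g_i(x) = 0 for all i): OK

Verdict: the first failing condition is stationarity -> stat.

stat


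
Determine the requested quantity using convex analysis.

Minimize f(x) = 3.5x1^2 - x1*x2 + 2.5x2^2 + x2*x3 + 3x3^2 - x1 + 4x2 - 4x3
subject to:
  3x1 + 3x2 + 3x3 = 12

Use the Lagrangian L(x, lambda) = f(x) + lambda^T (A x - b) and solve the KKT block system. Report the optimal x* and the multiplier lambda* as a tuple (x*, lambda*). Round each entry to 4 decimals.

Form the Lagrangian:
  L(x, lambda) = (1/2) x^T Q x + c^T x + lambda^T (A x - b)
Stationarity (grad_x L = 0): Q x + c + A^T lambda = 0.
Primal feasibility: A x = b.

This gives the KKT block system:
  [ Q   A^T ] [ x     ]   [-c ]
  [ A    0  ] [ lambda ] = [ b ]

Solving the linear system:
  x*      = (1.396, 0.7129, 1.8911)
  lambda* = (-2.6865)
  f(x*)   = 13.0644

x* = (1.396, 0.7129, 1.8911), lambda* = (-2.6865)


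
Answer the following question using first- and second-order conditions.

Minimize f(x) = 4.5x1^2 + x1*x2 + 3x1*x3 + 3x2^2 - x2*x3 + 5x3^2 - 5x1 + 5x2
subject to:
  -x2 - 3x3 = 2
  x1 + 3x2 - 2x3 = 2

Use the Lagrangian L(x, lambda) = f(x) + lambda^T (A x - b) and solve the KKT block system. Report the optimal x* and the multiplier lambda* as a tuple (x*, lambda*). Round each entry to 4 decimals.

Form the Lagrangian:
  L(x, lambda) = (1/2) x^T Q x + c^T x + lambda^T (A x - b)
Stationarity (grad_x L = 0): Q x + c + A^T lambda = 0.
Primal feasibility: A x = b.

This gives the KKT block system:
  [ Q   A^T ] [ x     ]   [-c ]
  [ A    0  ] [ lambda ] = [ b ]

Solving the linear system:
  x*      = (0.9957, -0.0897, -0.6368)
  lambda* = (0.2105, -1.9612)
  f(x*)   = -0.9629

x* = (0.9957, -0.0897, -0.6368), lambda* = (0.2105, -1.9612)


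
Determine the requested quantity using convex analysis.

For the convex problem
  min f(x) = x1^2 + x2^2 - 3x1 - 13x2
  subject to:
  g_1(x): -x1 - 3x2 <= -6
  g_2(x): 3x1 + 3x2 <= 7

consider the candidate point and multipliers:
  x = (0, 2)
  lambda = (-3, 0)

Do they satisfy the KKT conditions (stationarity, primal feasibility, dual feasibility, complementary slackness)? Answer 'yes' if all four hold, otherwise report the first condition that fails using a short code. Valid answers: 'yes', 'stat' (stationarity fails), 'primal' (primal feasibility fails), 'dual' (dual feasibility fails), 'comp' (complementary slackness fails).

Gradient of f: grad f(x) = Q x + c = (-3, -9)
Constraint values g_i(x) = a_i^T x - b_i:
  g_1((0, 2)) = 0
  g_2((0, 2)) = -1
Stationarity residual: grad f(x) + sum_i lambda_i a_i = (0, 0)
  -> stationarity OK
Primal feasibility (all g_i <= 0): OK
Dual feasibility (all lambda_i >= 0): FAILS
Complementary slackness (lambda_i * g_i(x) = 0 for all i): OK

Verdict: the first failing condition is dual_feasibility -> dual.

dual


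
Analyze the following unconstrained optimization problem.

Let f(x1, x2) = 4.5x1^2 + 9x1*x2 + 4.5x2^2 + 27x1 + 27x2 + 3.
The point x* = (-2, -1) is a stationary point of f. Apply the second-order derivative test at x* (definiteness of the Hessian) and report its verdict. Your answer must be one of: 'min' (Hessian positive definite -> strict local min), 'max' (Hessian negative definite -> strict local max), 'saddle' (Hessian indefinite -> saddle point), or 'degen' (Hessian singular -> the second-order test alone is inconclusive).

Compute the Hessian H = grad^2 f:
  H = [[9, 9], [9, 9]]
Verify stationarity: grad f(x*) = H x* + g = (0, 0).
Eigenvalues of H: 0, 18.
H has a zero eigenvalue (singular; positive semidefinite but not definite), so H is neither positive definite, negative definite, nor indefinite. The second-order test alone is inconclusive -> degen.
(Indeed, f is constant along the null direction of H through x*, so x* is not a strict local extremum.)

degen


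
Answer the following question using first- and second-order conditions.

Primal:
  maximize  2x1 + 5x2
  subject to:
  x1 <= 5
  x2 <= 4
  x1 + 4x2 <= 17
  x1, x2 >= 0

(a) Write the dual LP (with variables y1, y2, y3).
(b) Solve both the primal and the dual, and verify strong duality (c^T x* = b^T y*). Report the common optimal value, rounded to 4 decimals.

The standard primal-dual pair for 'max c^T x s.t. A x <= b, x >= 0' is:
  Dual:  min b^T y  s.t.  A^T y >= c,  y >= 0.

So the dual LP is:
  minimize  5y1 + 4y2 + 17y3
  subject to:
    y1 + y3 >= 2
    y2 + 4y3 >= 5
    y1, y2, y3 >= 0

Solving the primal: x* = (5, 3).
  primal value c^T x* = 25.
Solving the dual: y* = (0.75, 0, 1.25).
  dual value b^T y* = 25.
Strong duality: c^T x* = b^T y*. Confirmed.

25


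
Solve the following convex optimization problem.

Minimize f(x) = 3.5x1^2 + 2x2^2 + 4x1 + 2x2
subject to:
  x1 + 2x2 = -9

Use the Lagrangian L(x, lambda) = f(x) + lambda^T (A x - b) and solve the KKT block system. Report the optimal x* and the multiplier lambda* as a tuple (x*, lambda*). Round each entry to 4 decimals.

Form the Lagrangian:
  L(x, lambda) = (1/2) x^T Q x + c^T x + lambda^T (A x - b)
Stationarity (grad_x L = 0): Q x + c + A^T lambda = 0.
Primal feasibility: A x = b.

This gives the KKT block system:
  [ Q   A^T ] [ x     ]   [-c ]
  [ A    0  ] [ lambda ] = [ b ]

Solving the linear system:
  x*      = (-1.5, -3.75)
  lambda* = (6.5)
  f(x*)   = 22.5

x* = (-1.5, -3.75), lambda* = (6.5)


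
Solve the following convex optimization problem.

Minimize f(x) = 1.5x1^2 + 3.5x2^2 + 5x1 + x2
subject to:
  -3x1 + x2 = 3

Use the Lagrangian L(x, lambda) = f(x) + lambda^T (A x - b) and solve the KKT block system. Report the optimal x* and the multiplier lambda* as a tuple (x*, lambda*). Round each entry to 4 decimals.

Form the Lagrangian:
  L(x, lambda) = (1/2) x^T Q x + c^T x + lambda^T (A x - b)
Stationarity (grad_x L = 0): Q x + c + A^T lambda = 0.
Primal feasibility: A x = b.

This gives the KKT block system:
  [ Q   A^T ] [ x     ]   [-c ]
  [ A    0  ] [ lambda ] = [ b ]

Solving the linear system:
  x*      = (-1.0758, -0.2273)
  lambda* = (0.5909)
  f(x*)   = -3.6894

x* = (-1.0758, -0.2273), lambda* = (0.5909)


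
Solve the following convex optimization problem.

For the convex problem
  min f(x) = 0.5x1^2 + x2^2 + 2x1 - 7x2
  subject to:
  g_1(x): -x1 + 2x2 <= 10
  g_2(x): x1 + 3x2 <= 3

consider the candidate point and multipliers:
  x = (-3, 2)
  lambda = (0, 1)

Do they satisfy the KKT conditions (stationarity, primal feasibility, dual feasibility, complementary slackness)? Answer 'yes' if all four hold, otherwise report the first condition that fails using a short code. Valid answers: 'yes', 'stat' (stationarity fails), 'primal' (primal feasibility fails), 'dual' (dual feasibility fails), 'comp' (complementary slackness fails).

Gradient of f: grad f(x) = Q x + c = (-1, -3)
Constraint values g_i(x) = a_i^T x - b_i:
  g_1((-3, 2)) = -3
  g_2((-3, 2)) = 0
Stationarity residual: grad f(x) + sum_i lambda_i a_i = (0, 0)
  -> stationarity OK
Primal feasibility (all g_i <= 0): OK
Dual feasibility (all lambda_i >= 0): OK
Complementary slackness (lambda_i * g_i(x) = 0 for all i): OK

Verdict: yes, KKT holds.

yes


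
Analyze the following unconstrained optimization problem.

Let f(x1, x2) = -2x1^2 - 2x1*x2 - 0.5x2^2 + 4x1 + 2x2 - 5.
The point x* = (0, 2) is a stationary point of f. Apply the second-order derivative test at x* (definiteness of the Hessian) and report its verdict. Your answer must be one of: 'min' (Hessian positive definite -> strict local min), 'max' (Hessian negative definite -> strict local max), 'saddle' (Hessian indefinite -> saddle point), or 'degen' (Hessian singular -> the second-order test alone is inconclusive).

Compute the Hessian H = grad^2 f:
  H = [[-4, -2], [-2, -1]]
Verify stationarity: grad f(x*) = H x* + g = (0, 0).
Eigenvalues of H: -5, 0.
H has a zero eigenvalue (singular; negative semidefinite but not definite), so H is neither positive definite, negative definite, nor indefinite. The second-order test alone is inconclusive -> degen.
(Indeed, f is constant along the null direction of H through x*, so x* is not a strict local extremum.)

degen


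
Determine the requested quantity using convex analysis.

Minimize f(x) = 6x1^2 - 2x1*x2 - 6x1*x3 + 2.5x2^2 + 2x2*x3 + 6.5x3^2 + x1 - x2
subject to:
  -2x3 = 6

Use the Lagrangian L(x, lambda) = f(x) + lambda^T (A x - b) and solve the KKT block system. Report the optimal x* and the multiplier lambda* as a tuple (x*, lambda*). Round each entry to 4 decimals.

Form the Lagrangian:
  L(x, lambda) = (1/2) x^T Q x + c^T x + lambda^T (A x - b)
Stationarity (grad_x L = 0): Q x + c + A^T lambda = 0.
Primal feasibility: A x = b.

This gives the KKT block system:
  [ Q   A^T ] [ x     ]   [-c ]
  [ A    0  ] [ lambda ] = [ b ]

Solving the linear system:
  x*      = (-1.4464, 0.8214, -3)
  lambda* = (-14.3393)
  f(x*)   = 41.8839

x* = (-1.4464, 0.8214, -3), lambda* = (-14.3393)


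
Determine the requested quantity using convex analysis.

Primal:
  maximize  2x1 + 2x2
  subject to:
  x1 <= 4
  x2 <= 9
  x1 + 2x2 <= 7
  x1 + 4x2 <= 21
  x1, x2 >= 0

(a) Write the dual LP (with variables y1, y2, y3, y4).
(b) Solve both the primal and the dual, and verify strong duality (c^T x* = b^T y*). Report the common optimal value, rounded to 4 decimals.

The standard primal-dual pair for 'max c^T x s.t. A x <= b, x >= 0' is:
  Dual:  min b^T y  s.t.  A^T y >= c,  y >= 0.

So the dual LP is:
  minimize  4y1 + 9y2 + 7y3 + 21y4
  subject to:
    y1 + y3 + y4 >= 2
    y2 + 2y3 + 4y4 >= 2
    y1, y2, y3, y4 >= 0

Solving the primal: x* = (4, 1.5).
  primal value c^T x* = 11.
Solving the dual: y* = (1, 0, 1, 0).
  dual value b^T y* = 11.
Strong duality: c^T x* = b^T y*. Confirmed.

11


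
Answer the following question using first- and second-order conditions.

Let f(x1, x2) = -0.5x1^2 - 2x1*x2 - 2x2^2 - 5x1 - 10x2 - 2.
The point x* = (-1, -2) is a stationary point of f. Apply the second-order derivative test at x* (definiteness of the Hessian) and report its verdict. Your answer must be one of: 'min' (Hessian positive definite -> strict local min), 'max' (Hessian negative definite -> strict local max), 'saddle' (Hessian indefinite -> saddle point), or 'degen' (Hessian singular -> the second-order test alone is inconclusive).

Compute the Hessian H = grad^2 f:
  H = [[-1, -2], [-2, -4]]
Verify stationarity: grad f(x*) = H x* + g = (0, 0).
Eigenvalues of H: -5, 0.
H has a zero eigenvalue (singular; negative semidefinite but not definite), so H is neither positive definite, negative definite, nor indefinite. The second-order test alone is inconclusive -> degen.
(Indeed, f is constant along the null direction of H through x*, so x* is not a strict local extremum.)

degen


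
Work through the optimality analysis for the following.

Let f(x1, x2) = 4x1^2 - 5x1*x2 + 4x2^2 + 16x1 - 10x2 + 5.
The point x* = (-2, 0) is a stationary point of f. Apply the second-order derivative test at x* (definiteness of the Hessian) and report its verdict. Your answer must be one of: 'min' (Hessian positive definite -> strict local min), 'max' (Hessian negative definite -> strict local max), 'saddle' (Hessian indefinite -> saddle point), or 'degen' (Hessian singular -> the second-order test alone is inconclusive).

Compute the Hessian H = grad^2 f:
  H = [[8, -5], [-5, 8]]
Verify stationarity: grad f(x*) = H x* + g = (0, 0).
Eigenvalues of H: 3, 13.
Both eigenvalues > 0, so H is positive definite -> x* is a strict local min.

min


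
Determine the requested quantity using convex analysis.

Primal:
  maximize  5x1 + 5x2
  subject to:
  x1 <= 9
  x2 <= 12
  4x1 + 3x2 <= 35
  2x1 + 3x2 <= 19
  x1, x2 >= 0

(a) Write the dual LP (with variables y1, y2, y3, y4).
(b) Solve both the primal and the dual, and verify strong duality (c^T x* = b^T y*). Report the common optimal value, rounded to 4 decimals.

The standard primal-dual pair for 'max c^T x s.t. A x <= b, x >= 0' is:
  Dual:  min b^T y  s.t.  A^T y >= c,  y >= 0.

So the dual LP is:
  minimize  9y1 + 12y2 + 35y3 + 19y4
  subject to:
    y1 + 4y3 + 2y4 >= 5
    y2 + 3y3 + 3y4 >= 5
    y1, y2, y3, y4 >= 0

Solving the primal: x* = (8, 1).
  primal value c^T x* = 45.
Solving the dual: y* = (0, 0, 0.8333, 0.8333).
  dual value b^T y* = 45.
Strong duality: c^T x* = b^T y*. Confirmed.

45


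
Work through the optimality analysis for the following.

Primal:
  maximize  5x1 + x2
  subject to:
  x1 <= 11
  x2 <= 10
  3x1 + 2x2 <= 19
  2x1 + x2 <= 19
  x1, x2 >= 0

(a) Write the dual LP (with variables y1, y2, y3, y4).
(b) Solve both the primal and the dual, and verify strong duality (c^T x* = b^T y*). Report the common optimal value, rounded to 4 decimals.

The standard primal-dual pair for 'max c^T x s.t. A x <= b, x >= 0' is:
  Dual:  min b^T y  s.t.  A^T y >= c,  y >= 0.

So the dual LP is:
  minimize  11y1 + 10y2 + 19y3 + 19y4
  subject to:
    y1 + 3y3 + 2y4 >= 5
    y2 + 2y3 + y4 >= 1
    y1, y2, y3, y4 >= 0

Solving the primal: x* = (6.3333, 0).
  primal value c^T x* = 31.6667.
Solving the dual: y* = (0, 0, 1.6667, 0).
  dual value b^T y* = 31.6667.
Strong duality: c^T x* = b^T y*. Confirmed.

31.6667


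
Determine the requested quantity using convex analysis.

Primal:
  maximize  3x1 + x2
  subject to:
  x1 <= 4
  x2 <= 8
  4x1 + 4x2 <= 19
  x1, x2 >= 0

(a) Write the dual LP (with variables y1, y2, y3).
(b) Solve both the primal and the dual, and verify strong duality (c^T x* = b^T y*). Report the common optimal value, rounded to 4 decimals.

The standard primal-dual pair for 'max c^T x s.t. A x <= b, x >= 0' is:
  Dual:  min b^T y  s.t.  A^T y >= c,  y >= 0.

So the dual LP is:
  minimize  4y1 + 8y2 + 19y3
  subject to:
    y1 + 4y3 >= 3
    y2 + 4y3 >= 1
    y1, y2, y3 >= 0

Solving the primal: x* = (4, 0.75).
  primal value c^T x* = 12.75.
Solving the dual: y* = (2, 0, 0.25).
  dual value b^T y* = 12.75.
Strong duality: c^T x* = b^T y*. Confirmed.

12.75


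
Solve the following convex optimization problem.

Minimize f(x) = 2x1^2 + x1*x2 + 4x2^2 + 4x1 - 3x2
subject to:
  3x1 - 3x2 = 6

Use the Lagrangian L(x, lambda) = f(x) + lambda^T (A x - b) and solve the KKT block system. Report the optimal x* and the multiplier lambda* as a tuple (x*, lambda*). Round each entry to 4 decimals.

Form the Lagrangian:
  L(x, lambda) = (1/2) x^T Q x + c^T x + lambda^T (A x - b)
Stationarity (grad_x L = 0): Q x + c + A^T lambda = 0.
Primal feasibility: A x = b.

This gives the KKT block system:
  [ Q   A^T ] [ x     ]   [-c ]
  [ A    0  ] [ lambda ] = [ b ]

Solving the linear system:
  x*      = (1.2143, -0.7857)
  lambda* = (-2.6905)
  f(x*)   = 11.6786

x* = (1.2143, -0.7857), lambda* = (-2.6905)


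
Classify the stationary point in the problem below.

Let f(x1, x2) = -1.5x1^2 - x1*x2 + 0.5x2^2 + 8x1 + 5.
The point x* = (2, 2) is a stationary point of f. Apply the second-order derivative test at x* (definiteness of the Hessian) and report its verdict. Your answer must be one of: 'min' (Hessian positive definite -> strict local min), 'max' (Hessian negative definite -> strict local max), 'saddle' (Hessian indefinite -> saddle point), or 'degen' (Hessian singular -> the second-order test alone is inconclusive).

Compute the Hessian H = grad^2 f:
  H = [[-3, -1], [-1, 1]]
Verify stationarity: grad f(x*) = H x* + g = (0, 0).
Eigenvalues of H: -3.2361, 1.2361.
Eigenvalues have mixed signs, so H is indefinite -> x* is a saddle point.

saddle


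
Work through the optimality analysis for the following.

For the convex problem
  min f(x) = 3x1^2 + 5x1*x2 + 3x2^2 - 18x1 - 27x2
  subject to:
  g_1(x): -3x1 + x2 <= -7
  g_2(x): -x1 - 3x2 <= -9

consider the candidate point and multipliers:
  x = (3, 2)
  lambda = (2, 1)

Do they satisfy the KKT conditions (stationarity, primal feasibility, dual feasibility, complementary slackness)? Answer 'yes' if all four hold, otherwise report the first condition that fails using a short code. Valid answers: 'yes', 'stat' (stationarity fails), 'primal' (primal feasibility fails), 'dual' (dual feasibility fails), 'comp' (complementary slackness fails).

Gradient of f: grad f(x) = Q x + c = (10, 0)
Constraint values g_i(x) = a_i^T x - b_i:
  g_1((3, 2)) = 0
  g_2((3, 2)) = 0
Stationarity residual: grad f(x) + sum_i lambda_i a_i = (3, -1)
  -> stationarity FAILS
Primal feasibility (all g_i <= 0): OK
Dual feasibility (all lambda_i >= 0): OK
Complementary slackness (lambda_i * g_i(x) = 0 for all i): OK

Verdict: the first failing condition is stationarity -> stat.

stat


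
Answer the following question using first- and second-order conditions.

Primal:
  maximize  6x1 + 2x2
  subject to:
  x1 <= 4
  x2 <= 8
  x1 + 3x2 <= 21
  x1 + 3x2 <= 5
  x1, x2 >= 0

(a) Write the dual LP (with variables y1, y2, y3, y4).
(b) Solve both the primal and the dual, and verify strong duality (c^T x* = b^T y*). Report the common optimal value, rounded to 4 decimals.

The standard primal-dual pair for 'max c^T x s.t. A x <= b, x >= 0' is:
  Dual:  min b^T y  s.t.  A^T y >= c,  y >= 0.

So the dual LP is:
  minimize  4y1 + 8y2 + 21y3 + 5y4
  subject to:
    y1 + y3 + y4 >= 6
    y2 + 3y3 + 3y4 >= 2
    y1, y2, y3, y4 >= 0

Solving the primal: x* = (4, 0.3333).
  primal value c^T x* = 24.6667.
Solving the dual: y* = (5.3333, 0, 0, 0.6667).
  dual value b^T y* = 24.6667.
Strong duality: c^T x* = b^T y*. Confirmed.

24.6667


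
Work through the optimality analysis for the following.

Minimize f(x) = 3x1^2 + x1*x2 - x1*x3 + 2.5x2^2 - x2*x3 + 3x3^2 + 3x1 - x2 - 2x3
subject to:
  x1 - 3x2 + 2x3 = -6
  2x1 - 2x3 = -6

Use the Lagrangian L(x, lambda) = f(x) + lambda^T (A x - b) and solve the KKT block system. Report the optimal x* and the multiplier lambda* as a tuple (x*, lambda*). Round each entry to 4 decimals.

Form the Lagrangian:
  L(x, lambda) = (1/2) x^T Q x + c^T x + lambda^T (A x - b)
Stationarity (grad_x L = 0): Q x + c + A^T lambda = 0.
Primal feasibility: A x = b.

This gives the KKT block system:
  [ Q   A^T ] [ x     ]   [-c ]
  [ A    0  ] [ lambda ] = [ b ]

Solving the linear system:
  x*      = (-2.1333, 1.8667, 0.8667)
  lambda* = (1.7778, 3.5111)
  f(x*)   = 10.8667

x* = (-2.1333, 1.8667, 0.8667), lambda* = (1.7778, 3.5111)


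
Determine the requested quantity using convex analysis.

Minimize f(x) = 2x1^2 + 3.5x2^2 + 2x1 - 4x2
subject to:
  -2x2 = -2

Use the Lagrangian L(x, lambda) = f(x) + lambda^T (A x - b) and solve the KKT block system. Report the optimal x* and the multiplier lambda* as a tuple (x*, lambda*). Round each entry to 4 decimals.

Form the Lagrangian:
  L(x, lambda) = (1/2) x^T Q x + c^T x + lambda^T (A x - b)
Stationarity (grad_x L = 0): Q x + c + A^T lambda = 0.
Primal feasibility: A x = b.

This gives the KKT block system:
  [ Q   A^T ] [ x     ]   [-c ]
  [ A    0  ] [ lambda ] = [ b ]

Solving the linear system:
  x*      = (-0.5, 1)
  lambda* = (1.5)
  f(x*)   = -1

x* = (-0.5, 1), lambda* = (1.5)


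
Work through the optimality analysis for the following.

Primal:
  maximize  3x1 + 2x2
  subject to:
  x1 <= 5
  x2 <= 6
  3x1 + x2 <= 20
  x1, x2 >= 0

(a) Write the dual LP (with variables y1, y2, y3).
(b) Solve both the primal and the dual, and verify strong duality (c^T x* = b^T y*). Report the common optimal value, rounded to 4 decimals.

The standard primal-dual pair for 'max c^T x s.t. A x <= b, x >= 0' is:
  Dual:  min b^T y  s.t.  A^T y >= c,  y >= 0.

So the dual LP is:
  minimize  5y1 + 6y2 + 20y3
  subject to:
    y1 + 3y3 >= 3
    y2 + y3 >= 2
    y1, y2, y3 >= 0

Solving the primal: x* = (4.6667, 6).
  primal value c^T x* = 26.
Solving the dual: y* = (0, 1, 1).
  dual value b^T y* = 26.
Strong duality: c^T x* = b^T y*. Confirmed.

26


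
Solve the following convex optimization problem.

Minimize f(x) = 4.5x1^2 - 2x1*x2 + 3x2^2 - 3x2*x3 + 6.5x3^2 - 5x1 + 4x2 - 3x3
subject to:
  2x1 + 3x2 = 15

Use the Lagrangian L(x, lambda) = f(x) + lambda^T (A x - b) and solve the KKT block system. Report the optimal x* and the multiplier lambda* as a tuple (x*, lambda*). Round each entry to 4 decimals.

Form the Lagrangian:
  L(x, lambda) = (1/2) x^T Q x + c^T x + lambda^T (A x - b)
Stationarity (grad_x L = 0): Q x + c + A^T lambda = 0.
Primal feasibility: A x = b.

This gives the KKT block system:
  [ Q   A^T ] [ x     ]   [-c ]
  [ A    0  ] [ lambda ] = [ b ]

Solving the linear system:
  x*      = (2.4881, 3.3413, 1.0018)
  lambda* = (-5.3553)
  f(x*)   = 39.124

x* = (2.4881, 3.3413, 1.0018), lambda* = (-5.3553)


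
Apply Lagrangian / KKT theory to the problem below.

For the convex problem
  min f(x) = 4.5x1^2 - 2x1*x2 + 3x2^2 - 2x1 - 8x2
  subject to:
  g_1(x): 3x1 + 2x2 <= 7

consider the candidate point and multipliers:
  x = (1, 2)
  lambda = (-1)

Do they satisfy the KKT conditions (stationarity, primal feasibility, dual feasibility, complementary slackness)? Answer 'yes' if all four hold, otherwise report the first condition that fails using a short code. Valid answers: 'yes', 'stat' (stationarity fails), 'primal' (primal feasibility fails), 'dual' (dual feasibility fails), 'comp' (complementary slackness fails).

Gradient of f: grad f(x) = Q x + c = (3, 2)
Constraint values g_i(x) = a_i^T x - b_i:
  g_1((1, 2)) = 0
Stationarity residual: grad f(x) + sum_i lambda_i a_i = (0, 0)
  -> stationarity OK
Primal feasibility (all g_i <= 0): OK
Dual feasibility (all lambda_i >= 0): FAILS
Complementary slackness (lambda_i * g_i(x) = 0 for all i): OK

Verdict: the first failing condition is dual_feasibility -> dual.

dual


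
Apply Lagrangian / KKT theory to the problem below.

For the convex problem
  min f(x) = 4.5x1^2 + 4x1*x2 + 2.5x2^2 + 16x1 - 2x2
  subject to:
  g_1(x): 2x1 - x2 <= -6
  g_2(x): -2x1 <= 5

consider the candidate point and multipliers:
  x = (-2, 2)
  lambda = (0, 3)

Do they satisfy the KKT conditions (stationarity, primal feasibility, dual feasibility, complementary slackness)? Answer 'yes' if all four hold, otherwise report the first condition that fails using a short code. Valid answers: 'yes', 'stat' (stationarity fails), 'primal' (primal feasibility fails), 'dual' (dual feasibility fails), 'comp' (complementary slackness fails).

Gradient of f: grad f(x) = Q x + c = (6, 0)
Constraint values g_i(x) = a_i^T x - b_i:
  g_1((-2, 2)) = 0
  g_2((-2, 2)) = -1
Stationarity residual: grad f(x) + sum_i lambda_i a_i = (0, 0)
  -> stationarity OK
Primal feasibility (all g_i <= 0): OK
Dual feasibility (all lambda_i >= 0): OK
Complementary slackness (lambda_i * g_i(x) = 0 for all i): FAILS

Verdict: the first failing condition is complementary_slackness -> comp.

comp


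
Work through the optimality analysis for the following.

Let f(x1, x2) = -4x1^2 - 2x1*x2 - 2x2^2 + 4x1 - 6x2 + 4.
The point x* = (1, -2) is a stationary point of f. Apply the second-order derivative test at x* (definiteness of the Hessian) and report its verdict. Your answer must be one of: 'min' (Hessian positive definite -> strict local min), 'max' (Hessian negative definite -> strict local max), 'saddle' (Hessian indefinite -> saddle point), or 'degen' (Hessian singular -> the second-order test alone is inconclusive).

Compute the Hessian H = grad^2 f:
  H = [[-8, -2], [-2, -4]]
Verify stationarity: grad f(x*) = H x* + g = (0, 0).
Eigenvalues of H: -8.8284, -3.1716.
Both eigenvalues < 0, so H is negative definite -> x* is a strict local max.

max


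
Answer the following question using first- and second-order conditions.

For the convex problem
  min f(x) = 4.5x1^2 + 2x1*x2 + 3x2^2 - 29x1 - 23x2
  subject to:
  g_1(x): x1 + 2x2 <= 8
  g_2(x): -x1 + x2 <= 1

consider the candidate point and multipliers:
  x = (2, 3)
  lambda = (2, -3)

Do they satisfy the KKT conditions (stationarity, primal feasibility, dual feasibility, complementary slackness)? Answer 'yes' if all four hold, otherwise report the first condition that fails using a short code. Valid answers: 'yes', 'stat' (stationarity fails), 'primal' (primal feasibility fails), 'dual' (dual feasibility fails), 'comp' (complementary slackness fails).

Gradient of f: grad f(x) = Q x + c = (-5, -1)
Constraint values g_i(x) = a_i^T x - b_i:
  g_1((2, 3)) = 0
  g_2((2, 3)) = 0
Stationarity residual: grad f(x) + sum_i lambda_i a_i = (0, 0)
  -> stationarity OK
Primal feasibility (all g_i <= 0): OK
Dual feasibility (all lambda_i >= 0): FAILS
Complementary slackness (lambda_i * g_i(x) = 0 for all i): OK

Verdict: the first failing condition is dual_feasibility -> dual.

dual


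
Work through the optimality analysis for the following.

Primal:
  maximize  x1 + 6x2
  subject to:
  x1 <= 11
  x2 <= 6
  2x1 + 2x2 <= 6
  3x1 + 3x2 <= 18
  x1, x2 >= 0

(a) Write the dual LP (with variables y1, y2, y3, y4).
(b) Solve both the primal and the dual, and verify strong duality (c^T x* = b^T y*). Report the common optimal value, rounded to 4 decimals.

The standard primal-dual pair for 'max c^T x s.t. A x <= b, x >= 0' is:
  Dual:  min b^T y  s.t.  A^T y >= c,  y >= 0.

So the dual LP is:
  minimize  11y1 + 6y2 + 6y3 + 18y4
  subject to:
    y1 + 2y3 + 3y4 >= 1
    y2 + 2y3 + 3y4 >= 6
    y1, y2, y3, y4 >= 0

Solving the primal: x* = (0, 3).
  primal value c^T x* = 18.
Solving the dual: y* = (0, 0, 3, 0).
  dual value b^T y* = 18.
Strong duality: c^T x* = b^T y*. Confirmed.

18


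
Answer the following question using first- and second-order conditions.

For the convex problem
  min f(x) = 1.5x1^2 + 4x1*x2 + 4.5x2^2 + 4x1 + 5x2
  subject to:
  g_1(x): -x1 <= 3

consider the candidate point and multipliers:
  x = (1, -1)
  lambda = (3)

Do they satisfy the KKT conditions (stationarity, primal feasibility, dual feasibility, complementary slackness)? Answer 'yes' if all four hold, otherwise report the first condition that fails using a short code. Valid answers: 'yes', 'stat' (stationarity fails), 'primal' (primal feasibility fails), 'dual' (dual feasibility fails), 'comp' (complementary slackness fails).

Gradient of f: grad f(x) = Q x + c = (3, 0)
Constraint values g_i(x) = a_i^T x - b_i:
  g_1((1, -1)) = -4
Stationarity residual: grad f(x) + sum_i lambda_i a_i = (0, 0)
  -> stationarity OK
Primal feasibility (all g_i <= 0): OK
Dual feasibility (all lambda_i >= 0): OK
Complementary slackness (lambda_i * g_i(x) = 0 for all i): FAILS

Verdict: the first failing condition is complementary_slackness -> comp.

comp


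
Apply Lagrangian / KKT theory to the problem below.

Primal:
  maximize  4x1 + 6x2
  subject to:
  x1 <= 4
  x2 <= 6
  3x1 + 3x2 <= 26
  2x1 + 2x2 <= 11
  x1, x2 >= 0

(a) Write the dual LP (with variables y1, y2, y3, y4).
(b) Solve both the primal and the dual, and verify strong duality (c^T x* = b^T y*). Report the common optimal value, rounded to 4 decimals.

The standard primal-dual pair for 'max c^T x s.t. A x <= b, x >= 0' is:
  Dual:  min b^T y  s.t.  A^T y >= c,  y >= 0.

So the dual LP is:
  minimize  4y1 + 6y2 + 26y3 + 11y4
  subject to:
    y1 + 3y3 + 2y4 >= 4
    y2 + 3y3 + 2y4 >= 6
    y1, y2, y3, y4 >= 0

Solving the primal: x* = (0, 5.5).
  primal value c^T x* = 33.
Solving the dual: y* = (0, 0, 0, 3).
  dual value b^T y* = 33.
Strong duality: c^T x* = b^T y*. Confirmed.

33


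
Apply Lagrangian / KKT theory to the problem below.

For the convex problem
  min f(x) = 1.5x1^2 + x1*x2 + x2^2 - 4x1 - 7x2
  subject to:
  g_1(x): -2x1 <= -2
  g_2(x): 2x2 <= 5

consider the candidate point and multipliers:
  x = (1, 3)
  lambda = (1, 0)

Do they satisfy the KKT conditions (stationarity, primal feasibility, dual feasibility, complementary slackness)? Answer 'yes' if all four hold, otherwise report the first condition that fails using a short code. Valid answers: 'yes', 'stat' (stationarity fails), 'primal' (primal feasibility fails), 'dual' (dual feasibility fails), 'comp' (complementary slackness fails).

Gradient of f: grad f(x) = Q x + c = (2, 0)
Constraint values g_i(x) = a_i^T x - b_i:
  g_1((1, 3)) = 0
  g_2((1, 3)) = 1
Stationarity residual: grad f(x) + sum_i lambda_i a_i = (0, 0)
  -> stationarity OK
Primal feasibility (all g_i <= 0): FAILS
Dual feasibility (all lambda_i >= 0): OK
Complementary slackness (lambda_i * g_i(x) = 0 for all i): OK

Verdict: the first failing condition is primal_feasibility -> primal.

primal


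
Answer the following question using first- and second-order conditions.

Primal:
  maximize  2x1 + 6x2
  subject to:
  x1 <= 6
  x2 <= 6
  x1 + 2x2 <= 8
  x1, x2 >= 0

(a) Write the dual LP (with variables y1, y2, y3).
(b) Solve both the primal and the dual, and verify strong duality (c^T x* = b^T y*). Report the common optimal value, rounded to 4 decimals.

The standard primal-dual pair for 'max c^T x s.t. A x <= b, x >= 0' is:
  Dual:  min b^T y  s.t.  A^T y >= c,  y >= 0.

So the dual LP is:
  minimize  6y1 + 6y2 + 8y3
  subject to:
    y1 + y3 >= 2
    y2 + 2y3 >= 6
    y1, y2, y3 >= 0

Solving the primal: x* = (0, 4).
  primal value c^T x* = 24.
Solving the dual: y* = (0, 0, 3).
  dual value b^T y* = 24.
Strong duality: c^T x* = b^T y*. Confirmed.

24


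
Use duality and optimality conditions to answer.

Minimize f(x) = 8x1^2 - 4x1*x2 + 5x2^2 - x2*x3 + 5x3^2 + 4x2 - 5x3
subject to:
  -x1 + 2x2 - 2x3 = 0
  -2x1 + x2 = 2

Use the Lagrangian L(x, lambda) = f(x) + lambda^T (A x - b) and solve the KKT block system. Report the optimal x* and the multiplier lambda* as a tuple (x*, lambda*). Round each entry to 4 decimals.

Form the Lagrangian:
  L(x, lambda) = (1/2) x^T Q x + c^T x + lambda^T (A x - b)
Stationarity (grad_x L = 0): Q x + c + A^T lambda = 0.
Primal feasibility: A x = b.

This gives the KKT block system:
  [ Q   A^T ] [ x     ]   [-c ]
  [ A    0  ] [ lambda ] = [ b ]

Solving the linear system:
  x*      = (-0.9823, 0.0354, 0.5265)
  lambda* = (0.115, -7.9867)
  f(x*)   = 6.7412

x* = (-0.9823, 0.0354, 0.5265), lambda* = (0.115, -7.9867)


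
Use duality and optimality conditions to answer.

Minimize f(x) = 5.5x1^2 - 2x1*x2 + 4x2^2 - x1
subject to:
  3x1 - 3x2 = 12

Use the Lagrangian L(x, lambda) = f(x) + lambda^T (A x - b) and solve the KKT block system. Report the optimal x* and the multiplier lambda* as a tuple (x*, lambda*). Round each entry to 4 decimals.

Form the Lagrangian:
  L(x, lambda) = (1/2) x^T Q x + c^T x + lambda^T (A x - b)
Stationarity (grad_x L = 0): Q x + c + A^T lambda = 0.
Primal feasibility: A x = b.

This gives the KKT block system:
  [ Q   A^T ] [ x     ]   [-c ]
  [ A    0  ] [ lambda ] = [ b ]

Solving the linear system:
  x*      = (1.6667, -2.3333)
  lambda* = (-7.3333)
  f(x*)   = 43.1667

x* = (1.6667, -2.3333), lambda* = (-7.3333)


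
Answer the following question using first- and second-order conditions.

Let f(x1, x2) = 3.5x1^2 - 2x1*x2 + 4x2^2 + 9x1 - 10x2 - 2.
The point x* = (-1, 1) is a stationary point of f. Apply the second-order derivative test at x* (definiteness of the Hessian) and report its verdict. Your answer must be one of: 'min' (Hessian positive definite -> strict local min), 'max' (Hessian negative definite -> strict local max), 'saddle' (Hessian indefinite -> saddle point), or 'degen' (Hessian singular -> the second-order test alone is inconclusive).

Compute the Hessian H = grad^2 f:
  H = [[7, -2], [-2, 8]]
Verify stationarity: grad f(x*) = H x* + g = (0, 0).
Eigenvalues of H: 5.4384, 9.5616.
Both eigenvalues > 0, so H is positive definite -> x* is a strict local min.

min


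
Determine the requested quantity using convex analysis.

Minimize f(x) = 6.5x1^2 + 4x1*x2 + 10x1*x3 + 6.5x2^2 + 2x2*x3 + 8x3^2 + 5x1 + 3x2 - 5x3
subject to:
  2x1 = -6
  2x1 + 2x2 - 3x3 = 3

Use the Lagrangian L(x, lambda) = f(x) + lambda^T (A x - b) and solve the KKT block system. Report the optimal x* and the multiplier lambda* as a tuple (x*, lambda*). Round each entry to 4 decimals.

Form the Lagrangian:
  L(x, lambda) = (1/2) x^T Q x + c^T x + lambda^T (A x - b)
Stationarity (grad_x L = 0): Q x + c + A^T lambda = 0.
Primal feasibility: A x = b.

This gives the KKT block system:
  [ Q   A^T ] [ x     ]   [-c ]
  [ A    0  ] [ lambda ] = [ b ]

Solving the linear system:
  x*      = (-3, 3.0878, -0.9415)
  lambda* = (30.161, -14.6293)
  f(x*)   = 111.9122

x* = (-3, 3.0878, -0.9415), lambda* = (30.161, -14.6293)


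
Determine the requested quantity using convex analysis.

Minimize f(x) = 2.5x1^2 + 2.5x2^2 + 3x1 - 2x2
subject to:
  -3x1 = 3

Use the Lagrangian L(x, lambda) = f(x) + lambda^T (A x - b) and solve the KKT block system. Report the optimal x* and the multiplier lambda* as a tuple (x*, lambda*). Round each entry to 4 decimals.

Form the Lagrangian:
  L(x, lambda) = (1/2) x^T Q x + c^T x + lambda^T (A x - b)
Stationarity (grad_x L = 0): Q x + c + A^T lambda = 0.
Primal feasibility: A x = b.

This gives the KKT block system:
  [ Q   A^T ] [ x     ]   [-c ]
  [ A    0  ] [ lambda ] = [ b ]

Solving the linear system:
  x*      = (-1, 0.4)
  lambda* = (-0.6667)
  f(x*)   = -0.9

x* = (-1, 0.4), lambda* = (-0.6667)
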